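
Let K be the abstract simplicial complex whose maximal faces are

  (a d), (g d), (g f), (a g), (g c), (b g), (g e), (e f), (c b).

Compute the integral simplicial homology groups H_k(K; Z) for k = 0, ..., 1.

K has 7 vertices, 9 edges.
rank ∂_0 = 0, rank ∂_1 = 6 ⇒ b_0 = 7 − 0 − 6 = 1; all invariant factors of ∂_1 are 1 so no torsion. So H_0 ≅ Z.
rank ∂_1 = 6, rank ∂_2 = 0 ⇒ b_1 = 9 − 6 − 0 = 3. So H_1 ≅ Z^3.

H_0 = Z,  H_1 = Z^3.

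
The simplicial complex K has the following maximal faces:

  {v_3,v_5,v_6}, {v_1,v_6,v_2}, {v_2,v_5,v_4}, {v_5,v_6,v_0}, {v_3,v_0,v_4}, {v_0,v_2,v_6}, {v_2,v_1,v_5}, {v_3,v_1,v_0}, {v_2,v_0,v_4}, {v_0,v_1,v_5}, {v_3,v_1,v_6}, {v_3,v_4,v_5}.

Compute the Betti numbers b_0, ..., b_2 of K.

We work with the vertex ordering v_0 < v_1 < v_2 < v_3 < v_4 < v_5 < v_6. The simplices of K, each written with vertices in increasing order, are:

  0-simplices (7): [v_0], [v_1], [v_2], [v_3], [v_4], [v_5], [v_6]
  1-simplices (18): (18 of them)
  2-simplices (12): (12 of them)

Hence C_0 ≅ Z^7, C_1 ≅ Z^18, C_2 ≅ Z^12.

Boundary ∂_1: C_1 → C_0 sends each edge [p,q] (with p < q) to q − p. For instance
  ∂[v_3,v_5] = [v_5] − [v_3].
The resulting 7×18 matrix has rank 6, and its Smith normal form has invariant factors (1,1,1,1,1,1).

Boundary ∂_2: C_2 → C_1 sends each 2-simplex [p,q,r] to [q,r] − [p,r] + [p,q]. For instance
  ∂[v_0,v_2,v_6] = [v_2,v_6] − [v_0,v_6] + [v_0,v_2],
  ∂[v_2,v_4,v_5] = [v_4,v_5] − [v_2,v_5] + [v_2,v_4].
This gives a 18×12 integer matrix of rank 12; reducing to Smith normal form yields diagonal entries (1,1,1,1,1,1,1,1,1,1,1,2).

From H_k ≅ ker(∂_k) / im(∂_{k+1}) we obtain:

  H_0: rank C_0 − rank ∂_1 = 7 − 6 = 1, and the invariant factors of ∂_1 are all 1, so H_0 ≅ Z.
  H_1: rank ker ∂_1 − rank ∂_2 = (18 − 6) − 12 = 0, and ∂_2 has invariant factor 2 > 1, so H_1 ≅ Z/2.
  H_2: rank ker ∂_2 − rank ∂_3 = (12 − 12) − 0 = 0, and there is no ∂_3, so H_2 ≅ 0.

Hence the Betti numbers are b_0 = 1, b_1 = 0, b_2 = 0.

b_0 = 1, b_1 = 0, b_2 = 0.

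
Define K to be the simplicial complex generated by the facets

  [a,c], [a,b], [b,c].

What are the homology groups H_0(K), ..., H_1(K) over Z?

Order the vertices as a < b < c. Listing each simplex with vertices in this order, K has dimension 1 with simplices:

  0-simplices (3): a, b, c
  1-simplices (3): ab, ac, bc

giving chain groups C_0 ≅ Z^3, C_1 ≅ Z^3.

Boundary ∂_1: C_1 → C_0 is given by ∂[p,q] = [q] − [p].
The 3×3 boundary matrix has rank 2 and Smith normal form diag(1,1).

Now H_k = ker ∂_k / im ∂_{k+1}, so:

  H_0: rank C_0 − rank ∂_1 = 3 − 2 = 1, and the invariant factors of ∂_1 are all 1, so H_0 = Z.
  H_1: rank ker ∂_1 − rank ∂_2 = (3 − 2) − 0 = 1, and there is no ∂_2, so H_1 = Z.

As a check, the Euler characteristic is 3 − 3 = 0, which agrees with 1 − 1 = 0.

H_0 = Z,  H_1 = Z.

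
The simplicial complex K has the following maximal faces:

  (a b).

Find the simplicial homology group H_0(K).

H_0 = Z.

We work with the vertex ordering a < b. The simplices of K, each written with vertices in increasing order, are:

  0-simplices (2): a, b
  1-simplices (1): ab

giving chain groups C_0 ≅ Z^2, C_1 ≅ Z^1.

∂_1: C_1 → C_0 sends each edge [p,q] (with p < q) to q − p. For instance
  ∂ab = b − a.
As a 2×1 matrix over Z this has rank 1, with invariant factors (1).

Reading off H_k = ker ∂_k / im ∂_{k+1}:

  H_0: rank C_0 − rank ∂_1 = 2 − 1 = 1, and the invariant factors of ∂_1 are all 1, so H_0 = Z.

(K is a triangulation of the 1-simplex.)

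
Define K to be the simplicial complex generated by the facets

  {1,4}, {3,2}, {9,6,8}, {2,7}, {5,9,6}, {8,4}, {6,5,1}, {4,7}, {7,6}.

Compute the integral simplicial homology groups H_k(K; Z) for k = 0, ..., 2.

H_0 ≅ Z,  H_1 ≅ Z^2,  H_2 = 0.

We work with the vertex ordering 1 < 2 < 3 < 4 < 5 < 6 < 7 < 8 < 9. The simplices of K, each written with vertices in increasing order, are:

  0-simplices (9): [1], [2], [3], [4], [5], [6], [7], [8], [9]
  1-simplices (13): [1,4], [1,5], [1,6], [2,3], [2,7], [4,7], [4,8], [5,6], [5,9], [6,7], [6,8], [6,9], [8,9]
  2-simplices (3): [1,5,6], [5,6,9], [6,8,9]

giving chain groups C_0 ≅ Z^9, C_1 ≅ Z^13, C_2 ≅ Z^3.

The boundary map ∂_1: C_1 → C_0 is given by ∂[p,q] = [q] − [p]. For instance
  ∂[5,9] = [9] − [5].
The 9×13 boundary matrix has rank 8 and Smith normal form diag(1,1,1,1,1,1,1,1).

∂_2: C_2 → C_1 sends each 2-simplex [p,q,r] to [q,r] − [p,r] + [p,q]. For instance
  ∂[1,5,6] = [5,6] − [1,6] + [1,5],
  ∂[5,6,9] = [6,9] − [5,9] + [5,6].
The resulting 13×3 matrix has rank 3, and its Smith normal form has invariant factors (1,1,1).

Now H_k = ker ∂_k / im ∂_{k+1}, so:

  H_0: rank C_0 − rank ∂_1 = 9 − 8 = 1, and the invariant factors of ∂_1 are all 1, so H_0 = Z.
  H_1: rank ker ∂_1 − rank ∂_2 = (13 − 8) − 3 = 2, and the invariant factors of ∂_2 are all 1, so H_1 = Z^2.
  H_2: rank ker ∂_2 − rank ∂_3 = (3 − 3) − 0 = 0, and there is no ∂_3, so H_2 = 0.

As a check, the Euler characteristic is 9 − 13 + 3 = -1, which agrees with 1 − 2 + 0 = -1.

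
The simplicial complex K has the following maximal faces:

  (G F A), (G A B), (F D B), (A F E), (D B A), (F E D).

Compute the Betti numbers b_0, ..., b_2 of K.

Take the total order A < B < D < E < F < G on the vertex set. Then K (dimension 2) consists of the simplices:

  0-simplices (6): A, B, D, E, F, G
  1-simplices (12): AB, AD, AE, AF, AG, BD, BF, BG, DE, DF, EF, FG
  2-simplices (6): ABD, ABG, AEF, AFG, BDF, DEF

so the chain groups are C_0 ≅ Z^6, C_1 ≅ Z^12, C_2 ≅ Z^6.

∂_1: C_1 → C_0 is given by ∂[p,q] = [q] − [p].
As a 6×12 matrix over Z this has rank 5, with invariant factors (1,1,1,1,1).

Boundary ∂_2: C_2 → C_1 acts by ∂[p,q,r] = [q,r] − [p,r] + [p,q]. For instance
  ∂ABG = BG − AG + AB,
  ∂DEF = EF − DF + DE.
The resulting 12×6 matrix has rank 6, and its Smith normal form has invariant factors (1,1,1,1,1,1).

Now H_k = ker ∂_k / im ∂_{k+1}, so:

  H_0: rank C_0 − rank ∂_1 = 6 − 5 = 1, and the invariant factors of ∂_1 are all 1, so H_0 = Z.
  H_1: rank ker ∂_1 − rank ∂_2 = (12 − 5) − 6 = 1, and the invariant factors of ∂_2 are all 1, so H_1 = Z.
  H_2: rank ker ∂_2 − rank ∂_3 = (6 − 6) − 0 = 0, and there is no ∂_3, so H_2 = 0.

Hence the Betti numbers are b_0 = 1, b_1 = 1, b_2 = 0.

b_0 = 1, b_1 = 1, b_2 = 0.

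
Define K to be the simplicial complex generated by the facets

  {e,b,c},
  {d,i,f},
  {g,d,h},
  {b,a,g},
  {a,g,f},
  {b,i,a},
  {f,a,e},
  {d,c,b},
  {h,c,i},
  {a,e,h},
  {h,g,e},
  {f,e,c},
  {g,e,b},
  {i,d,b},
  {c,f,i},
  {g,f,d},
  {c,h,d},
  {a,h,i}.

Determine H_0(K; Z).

H_0 = Z.

Order the vertices as a < b < c < d < e < f < g < h < i. Listing each simplex with vertices in this order, K has dimension 2 with simplices:

  0-simplices (9): a, b, c, d, e, f, g, h, i
  1-simplices (27): ab, ae, af, ag, ah, ai, bc, bd, be, bg, bi, cd, ce, cf, ch, ci, df, dg, dh, di, ef, eg, eh, fg, fi, gh, hi
  2-simplices (18): abg, abi, aef, aeh, afg, ahi, bcd, bce, bdi, beg, cdh, cef, cfi, chi, dfg, dfi, dgh, egh

so the chain groups are C_0 ≅ Z^9, C_1 ≅ Z^27, C_2 ≅ Z^18.

∂_1: C_1 → C_0 sends each edge [p,q] (with p < q) to q − p.
As a 9×27 matrix over Z this has rank 8, with invariant factors (1,1,1,1,1,1,1,1).

The boundary map ∂_2: C_2 → C_1 sends each 2-simplex [p,q,r] to [q,r] − [p,r] + [p,q]. For instance
  ∂dfi = fi − di + df,
  ∂dgh = gh − dh + dg.
As a 27×18 matrix over Z this has rank 18, with invariant factors (1,1,1,1,1,1,1,1,1,1,1,1,1,1,1,1,1,2).

Reading off H_k = ker ∂_k / im ∂_{k+1}:

  H_0: rank C_0 − rank ∂_1 = 9 − 8 = 1, and the invariant factors of ∂_1 are all 1, so H_0 = Z.

(K is a triangulation of the Klein bottle.)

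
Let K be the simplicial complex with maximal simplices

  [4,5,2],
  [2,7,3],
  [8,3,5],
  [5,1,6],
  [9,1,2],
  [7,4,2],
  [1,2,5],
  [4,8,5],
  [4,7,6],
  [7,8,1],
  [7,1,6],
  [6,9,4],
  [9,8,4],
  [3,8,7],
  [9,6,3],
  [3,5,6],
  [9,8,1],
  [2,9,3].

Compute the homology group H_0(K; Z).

Order the vertices as 1 < 2 < 3 < 4 < 5 < 6 < 7 < 8 < 9. Listing each simplex with vertices in this order, K has dimension 2 with simplices:

  0-simplices (9): [1], [2], [3], [4], [5], [6], [7], [8], [9]
  1-simplices (27): (27 of them)
  2-simplices (18): [1,2,5], [1,2,9], [1,5,6], [1,6,7], [1,7,8], [1,8,9], [2,3,7], [2,3,9], [2,4,5], [2,4,7], [3,5,6], [3,5,8], [3,6,9], [3,7,8], [4,5,8], [4,6,7], [4,6,9], [4,8,9]

Hence C_0 ≅ Z^9, C_1 ≅ Z^27, C_2 ≅ Z^18.

∂_1: C_1 → C_0 sends each edge [p,q] (with p < q) to q − p.
This gives a 9×27 integer matrix of rank 8; reducing to Smith normal form yields diagonal entries (1,1,1,1,1,1,1,1).

The boundary map ∂_2: C_2 → C_1 sends each 2-simplex [p,q,r] to [q,r] − [p,r] + [p,q]. For instance
  ∂[2,3,7] = [3,7] − [2,7] + [2,3],
  ∂[2,3,9] = [3,9] − [2,9] + [2,3].
As a 27×18 matrix over Z this has rank 17, with invariant factors (1,1,1,1,1,1,1,1,1,1,1,1,1,1,1,1,1).

Now H_k = ker ∂_k / im ∂_{k+1}, so:

  H_0: rank C_0 − rank ∂_1 = 9 − 8 = 1, and the invariant factors of ∂_1 are all 1, so H_0 = Z.

H_0 = Z.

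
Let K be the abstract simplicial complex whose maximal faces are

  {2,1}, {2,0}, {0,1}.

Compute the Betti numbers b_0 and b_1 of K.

K has 3 vertices, 3 edges.
rank ∂_0 = 0, rank ∂_1 = 2 ⇒ b_0 = 3 − 0 − 2 = 1; all invariant factors of ∂_1 are 1 so no torsion. So H_0 = Z.
rank ∂_1 = 2, rank ∂_2 = 0 ⇒ b_1 = 3 − 2 − 0 = 1. So H_1 = Z.

b_0 = 1, b_1 = 1.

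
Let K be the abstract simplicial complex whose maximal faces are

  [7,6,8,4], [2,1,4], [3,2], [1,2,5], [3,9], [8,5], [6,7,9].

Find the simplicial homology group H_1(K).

Fix the vertex order 1 < 2 < 3 < 4 < 5 < 6 < 7 < 8 < 9 and write every simplex with vertices in increasing order. Then dim K = 3 and the simplices of K are:

  0-simplices (9): [1], [2], [3], [4], [5], [6], [7], [8], [9]
  1-simplices (16): [1,2], [1,4], [1,5], [2,3], [2,4], [2,5], [3,9], [4,6], [4,7], [4,8], [5,8], [6,7], [6,8], [6,9], [7,8], [7,9]
  2-simplices (7): [1,2,4], [1,2,5], [4,6,7], [4,6,8], [4,7,8], [6,7,8], [6,7,9]
  3-simplices (1): [4,6,7,8]

Hence C_0 ≅ Z^9, C_1 ≅ Z^16, C_2 ≅ Z^7, C_3 ≅ Z^1.

Boundary ∂_1: C_1 → C_0 sends each edge [p,q] (with p < q) to q − p. For instance
  ∂[1,4] = [4] − [1].
The resulting 9×16 matrix has rank 8, and its Smith normal form has invariant factors (1,1,1,1,1,1,1,1).

The boundary map ∂_2: C_2 → C_1 sends each 2-simplex [p,q,r] to [q,r] − [p,r] + [p,q]. For instance
  ∂[1,2,4] = [2,4] − [1,4] + [1,2],
  ∂[4,7,8] = [7,8] − [4,8] + [4,7].
The 16×7 boundary matrix has rank 6 and Smith normal form diag(1,1,1,1,1,1).

The boundary map ∂_3: C_3 → C_2 sends each 3-simplex σ to the alternating sum Σ_i (−1)^i (σ with its i-th vertex removed). For instance
  ∂[4,6,7,8] = [6,7,8] − [4,7,8] + [4,6,8] − [4,6,7].
As a 7×1 matrix over Z this has rank 1, with invariant factors (1).

From H_k ≅ ker(∂_k) / im(∂_{k+1}) we obtain:

  H_1: rank ker ∂_1 − rank ∂_2 = (16 − 8) − 6 = 2, and the invariant factors of ∂_2 are all 1, so H_1 = Z^2.

H_1 ≅ Z^2.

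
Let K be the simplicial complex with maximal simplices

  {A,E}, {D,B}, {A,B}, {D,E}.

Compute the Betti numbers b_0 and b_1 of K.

Fix the vertex order A < B < D < E and write every simplex with vertices in increasing order. Then dim K = 1 and the simplices of K are:

  0-simplices (4): A, B, D, E
  1-simplices (4): AB, AE, BD, DE

Hence C_0 ≅ Z^4, C_1 ≅ Z^4.

The boundary map ∂_1: C_1 → C_0 sends each edge [p,q] (with p < q) to q − p. For instance
  ∂BD = D − B.
This gives a 4×4 integer matrix of rank 3; reducing to Smith normal form yields diagonal entries (1,1,1).

Now H_k = ker ∂_k / im ∂_{k+1}, so:

  H_0: rank C_0 − rank ∂_1 = 4 − 3 = 1, and the invariant factors of ∂_1 are all 1, so H_0 ≅ Z.
  H_1: rank ker ∂_1 − rank ∂_2 = (4 − 3) − 0 = 1, and there is no ∂_2, so H_1 ≅ Z.

Hence the Betti numbers are b_0 = 1, b_1 = 1.

b_0 = 1, b_1 = 1.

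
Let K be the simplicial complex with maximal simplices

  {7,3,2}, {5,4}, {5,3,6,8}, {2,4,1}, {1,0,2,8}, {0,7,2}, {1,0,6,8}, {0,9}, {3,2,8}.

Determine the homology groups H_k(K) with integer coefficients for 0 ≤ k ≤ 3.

Order the vertices as 0 < 1 < 2 < 3 < 4 < 5 < 6 < 7 < 8 < 9. Listing each simplex with vertices in this order, K has dimension 3 with simplices:

  0-simplices (10): [0], [1], [2], [3], [4], [5], [6], [7], [8], [9]
  1-simplices (22): [0,1], [0,2], [0,6], [0,7], [0,8], [0,9], [1,2], [1,4], [1,6], [1,8], [2,3], [2,4], [2,7], [2,8], [3,5], [3,6], [3,7], [3,8], [4,5], [5,6], [5,8], [6,8]
  2-simplices (15): [0,1,2], [0,1,6], [0,1,8], [0,2,7], [0,2,8], [0,6,8], [1,2,4], [1,2,8], [1,6,8], [2,3,7], [2,3,8], [3,5,6], [3,5,8], [3,6,8], [5,6,8]
  3-simplices (3): [0,1,2,8], [0,1,6,8], [3,5,6,8]

so the chain groups are C_0 ≅ Z^10, C_1 ≅ Z^22, C_2 ≅ Z^15, C_3 ≅ Z^3.

∂_1: C_1 → C_0 is given by ∂[p,q] = [q] − [p].
As a 10×22 matrix over Z this has rank 9, with invariant factors (1,1,1,1,1,1,1,1,1).

Boundary ∂_2: C_2 → C_1 sends each 2-simplex [p,q,r] to [q,r] − [p,r] + [p,q]. For instance
  ∂[1,2,8] = [2,8] − [1,8] + [1,2],
  ∂[0,1,8] = [1,8] − [0,8] + [0,1].
As a 22×15 matrix over Z this has rank 12, with invariant factors (1,1,1,1,1,1,1,1,1,1,1,1).

The boundary map ∂_3: C_3 → C_2 sends each 3-simplex σ to the alternating sum Σ_i (−1)^i (σ with its i-th vertex removed). For instance
  ∂[0,1,6,8] = [1,6,8] − [0,6,8] + [0,1,8] − [0,1,6],
  ∂[0,1,2,8] = [1,2,8] − [0,2,8] + [0,1,8] − [0,1,2].
This gives a 15×3 integer matrix of rank 3; reducing to Smith normal form yields diagonal entries (1,1,1).

Now H_k = ker ∂_k / im ∂_{k+1}, so:

  H_0: rank C_0 − rank ∂_1 = 10 − 9 = 1, and the invariant factors of ∂_1 are all 1, so H_0 = Z.
  H_1: rank ker ∂_1 − rank ∂_2 = (22 − 9) − 12 = 1, and the invariant factors of ∂_2 are all 1, so H_1 = Z.
  H_2: rank ker ∂_2 − rank ∂_3 = (15 − 12) − 3 = 0, and the invariant factors of ∂_3 are all 1, so H_2 = 0.
  H_3: rank ker ∂_3 − rank ∂_4 = (3 − 3) − 0 = 0, and there is no ∂_4, so H_3 = 0.

H_0 ≅ Z,  H_1 ≅ Z,  H_2 = 0,  H_3 = 0.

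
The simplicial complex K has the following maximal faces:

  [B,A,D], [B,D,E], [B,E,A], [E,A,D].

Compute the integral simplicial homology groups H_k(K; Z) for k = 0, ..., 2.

H_0 ≅ Z,  H_1 = 0,  H_2 ≅ Z.

Take the total order A < B < D < E on the vertex set. Then K (dimension 2) consists of the simplices:

  0-simplices (4): A, B, D, E
  1-simplices (6): AB, AD, AE, BD, BE, DE
  2-simplices (4): ABD, ABE, ADE, BDE

so the chain groups are C_0 ≅ Z^4, C_1 ≅ Z^6, C_2 ≅ Z^4.

The boundary map ∂_1: C_1 → C_0 is given by ∂[p,q] = [q] − [p].
This gives a 4×6 integer matrix of rank 3; reducing to Smith normal form yields diagonal entries (1,1,1).

The boundary map ∂_2: C_2 → C_1 maps a triangle to the signed sum of its edges. For instance
  ∂BDE = DE − BE + BD,
  ∂ADE = DE − AE + AD.
The resulting 6×4 matrix has rank 3, and its Smith normal form has invariant factors (1,1,1).

Now H_k = ker ∂_k / im ∂_{k+1}, so:

  H_0: rank C_0 − rank ∂_1 = 4 − 3 = 1, and the invariant factors of ∂_1 are all 1, so H_0 ≅ Z.
  H_1: rank ker ∂_1 − rank ∂_2 = (6 − 3) − 3 = 0, and the invariant factors of ∂_2 are all 1, so H_1 ≅ 0.
  H_2: rank ker ∂_2 − rank ∂_3 = (4 − 3) − 0 = 1, and there is no ∂_3, so H_2 ≅ Z.

As a check, the Euler characteristic is 4 − 6 + 4 = 2, which agrees with 1 − 0 + 1 = 2.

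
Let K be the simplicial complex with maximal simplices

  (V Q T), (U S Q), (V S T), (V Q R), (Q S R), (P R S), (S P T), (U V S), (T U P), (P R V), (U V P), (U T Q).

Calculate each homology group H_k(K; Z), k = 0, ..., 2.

H_0 = Z,  H_1 = Z/2,  H_2 = 0.

We work with the vertex ordering P < Q < R < S < T < U < V. The simplices of K, each written with vertices in increasing order, are:

  0-simplices (7): P, Q, R, S, T, U, V
  1-simplices (18): PR, PS, PT, PU, PV, QR, QS, QT, QU, QV, RS, RV, ST, SU, SV, TU, TV, UV
  2-simplices (12): PRS, PRV, PST, PTU, PUV, QRS, QRV, QSU, QTU, QTV, STV, SUV

so the chain groups are C_0 ≅ Z^7, C_1 ≅ Z^18, C_2 ≅ Z^12.

Boundary ∂_1: C_1 → C_0 sends each edge [p,q] (with p < q) to q − p. For instance
  ∂QU = U − Q.
As a 7×18 matrix over Z this has rank 6, with invariant factors (1,1,1,1,1,1).

∂_2: C_2 → C_1 sends each 2-simplex [p,q,r] to [q,r] − [p,r] + [p,q]. For instance
  ∂PST = ST − PT + PS,
  ∂QRV = RV − QV + QR.
The resulting 18×12 matrix has rank 12, and its Smith normal form has invariant factors (1,1,1,1,1,1,1,1,1,1,1,2).

Reading off H_k = ker ∂_k / im ∂_{k+1}:

  H_0: rank C_0 − rank ∂_1 = 7 − 6 = 1, and the invariant factors of ∂_1 are all 1, so H_0 ≅ Z.
  H_1: rank ker ∂_1 − rank ∂_2 = (18 − 6) − 12 = 0, and ∂_2 has invariant factor 2 > 1, so H_1 ≅ Z/2.
  H_2: rank ker ∂_2 − rank ∂_3 = (12 − 12) − 0 = 0, and there is no ∂_3, so H_2 ≅ 0.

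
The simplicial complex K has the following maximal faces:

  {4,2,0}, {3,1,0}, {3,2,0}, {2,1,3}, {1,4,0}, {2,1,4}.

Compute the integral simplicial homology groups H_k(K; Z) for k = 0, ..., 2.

H_0 = Z,  H_1 = 0,  H_2 = Z.

We work with the vertex ordering 0 < 1 < 2 < 3 < 4. The simplices of K, each written with vertices in increasing order, are:

  0-simplices (5): [0], [1], [2], [3], [4]
  1-simplices (9): [0,1], [0,2], [0,3], [0,4], [1,2], [1,3], [1,4], [2,3], [2,4]
  2-simplices (6): [0,1,3], [0,1,4], [0,2,3], [0,2,4], [1,2,3], [1,2,4]

so the chain groups are C_0 ≅ Z^5, C_1 ≅ Z^9, C_2 ≅ Z^6.

∂_1: C_1 → C_0 is given by ∂[p,q] = [q] − [p].
This gives a 5×9 integer matrix of rank 4; reducing to Smith normal form yields diagonal entries (1,1,1,1).

The boundary map ∂_2: C_2 → C_1 maps a triangle to the signed sum of its edges. For instance
  ∂[0,2,4] = [2,4] − [0,4] + [0,2],
  ∂[1,2,4] = [2,4] − [1,4] + [1,2].
This gives a 9×6 integer matrix of rank 5; reducing to Smith normal form yields diagonal entries (1,1,1,1,1).

Reading off H_k = ker ∂_k / im ∂_{k+1}:

  H_0: rank C_0 − rank ∂_1 = 5 − 4 = 1, and the invariant factors of ∂_1 are all 1, so H_0 = Z.
  H_1: rank ker ∂_1 − rank ∂_2 = (9 − 4) − 5 = 0, and the invariant factors of ∂_2 are all 1, so H_1 = 0.
  H_2: rank ker ∂_2 − rank ∂_3 = (6 − 5) − 0 = 1, and there is no ∂_3, so H_2 = Z.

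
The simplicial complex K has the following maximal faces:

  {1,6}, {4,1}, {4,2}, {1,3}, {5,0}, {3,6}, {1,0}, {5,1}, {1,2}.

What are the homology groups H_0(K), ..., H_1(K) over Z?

Fix the vertex order 0 < 1 < 2 < 3 < 4 < 5 < 6 and write every simplex with vertices in increasing order. Then dim K = 1 and the simplices of K are:

  0-simplices (7): [0], [1], [2], [3], [4], [5], [6]
  1-simplices (9): [0,1], [0,5], [1,2], [1,3], [1,4], [1,5], [1,6], [2,4], [3,6]

giving chain groups C_0 ≅ Z^7, C_1 ≅ Z^9.

The boundary map ∂_1: C_1 → C_0 sends each edge [p,q] (with p < q) to q − p. For instance
  ∂[1,3] = [3] − [1].
The resulting 7×9 matrix has rank 6, and its Smith normal form has invariant factors (1,1,1,1,1,1).

From H_k ≅ ker(∂_k) / im(∂_{k+1}) we obtain:

  H_0: rank C_0 − rank ∂_1 = 7 − 6 = 1, and the invariant factors of ∂_1 are all 1, so H_0 = Z.
  H_1: rank ker ∂_1 − rank ∂_2 = (9 − 6) − 0 = 3, and there is no ∂_2, so H_1 = Z^3.

As a check, the Euler characteristic is 7 − 9 = -2, which agrees with 1 − 3 = -2.

H_0 = Z,  H_1 = Z^3.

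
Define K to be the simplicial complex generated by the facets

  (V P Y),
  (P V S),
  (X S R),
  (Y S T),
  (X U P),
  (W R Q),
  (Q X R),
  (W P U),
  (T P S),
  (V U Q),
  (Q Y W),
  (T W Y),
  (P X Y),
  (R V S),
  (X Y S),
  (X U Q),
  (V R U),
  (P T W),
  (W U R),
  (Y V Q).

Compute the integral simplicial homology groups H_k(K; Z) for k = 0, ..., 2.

We work with the vertex ordering P < Q < R < S < T < U < V < W < X < Y. The simplices of K, each written with vertices in increasing order, are:

  0-simplices (10): P, Q, R, S, T, U, V, W, X, Y
  1-simplices (30): PS, PT, PU, PV, PW, PX, PY, QR, QU, QV, QW, QX, QY, RS, RU, RV, RW, RX, ST, SV, SX, SY, TW, TY, UV, UW, UX, VY, WY, XY
  2-simplices (20): PST, PSV, PTW, PUW, PUX, PVY, PXY, QRW, QRX, QUV, QUX, QVY, QWY, RSV, RSX, RUV, RUW, STY, SXY, TWY

giving chain groups C_0 ≅ Z^10, C_1 ≅ Z^30, C_2 ≅ Z^20.

∂_1: C_1 → C_0 maps an edge to its endpoints' difference, ∂[p,q] = q − p.
This gives a 10×30 integer matrix of rank 9; reducing to Smith normal form yields diagonal entries (1,1,1,1,1,1,1,1,1).

The boundary map ∂_2: C_2 → C_1 acts by ∂[p,q,r] = [q,r] − [p,r] + [p,q]. For instance
  ∂PTW = TW − PW + PT,
  ∂PVY = VY − PY + PV.
The 30×20 boundary matrix has rank 20 and Smith normal form diag(1,1,1,1,1,1,1,1,1,1,1,1,1,1,1,1,1,1,1,2).

Now H_k = ker ∂_k / im ∂_{k+1}, so:

  H_0: rank C_0 − rank ∂_1 = 10 − 9 = 1, and the invariant factors of ∂_1 are all 1, so H_0 ≅ Z.
  H_1: rank ker ∂_1 − rank ∂_2 = (30 − 9) − 20 = 1, and ∂_2 has invariant factor 2 > 1, so H_1 ≅ Z ⊕ Z/2Z.
  H_2: rank ker ∂_2 − rank ∂_3 = (20 − 20) − 0 = 0, and there is no ∂_3, so H_2 ≅ 0.

(K is a triangulation of the Klein bottle.)

H_0 = Z,  H_1 = Z ⊕ Z/2Z,  H_2 = 0.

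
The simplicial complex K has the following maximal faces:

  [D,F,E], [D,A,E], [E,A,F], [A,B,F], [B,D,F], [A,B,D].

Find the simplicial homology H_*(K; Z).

H_0 = Z,  H_1 = 0,  H_2 = Z.

Order the vertices as A < B < D < E < F. Listing each simplex with vertices in this order, K has dimension 2 with simplices:

  0-simplices (5): A, B, D, E, F
  1-simplices (9): AB, AD, AE, AF, BD, BF, DE, DF, EF
  2-simplices (6): ABD, ABF, ADE, AEF, BDF, DEF

Hence C_0 ≅ Z^5, C_1 ≅ Z^9, C_2 ≅ Z^6.

∂_1: C_1 → C_0 sends each edge [p,q] (with p < q) to q − p. For instance
  ∂AF = F − A.
The 5×9 boundary matrix has rank 4 and Smith normal form diag(1,1,1,1).

∂_2: C_2 → C_1 acts by ∂[p,q,r] = [q,r] − [p,r] + [p,q]. For instance
  ∂ADE = DE − AE + AD,
  ∂AEF = EF − AF + AE.
The resulting 9×6 matrix has rank 5, and its Smith normal form has invariant factors (1,1,1,1,1).

Now H_k = ker ∂_k / im ∂_{k+1}, so:

  H_0: rank C_0 − rank ∂_1 = 5 − 4 = 1, and the invariant factors of ∂_1 are all 1, so H_0 ≅ Z.
  H_1: rank ker ∂_1 − rank ∂_2 = (9 − 4) − 5 = 0, and the invariant factors of ∂_2 are all 1, so H_1 ≅ 0.
  H_2: rank ker ∂_2 − rank ∂_3 = (6 − 5) − 0 = 1, and there is no ∂_3, so H_2 ≅ Z.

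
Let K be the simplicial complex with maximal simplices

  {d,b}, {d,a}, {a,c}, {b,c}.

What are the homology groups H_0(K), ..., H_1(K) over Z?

H_0 ≅ Z,  H_1 ≅ Z.

Order the vertices as a < b < c < d. Listing each simplex with vertices in this order, K has dimension 1 with simplices:

  0-simplices (4): a, b, c, d
  1-simplices (4): ac, ad, bc, bd

so the chain groups are C_0 ≅ Z^4, C_1 ≅ Z^4.

Boundary ∂_1: C_1 → C_0 is given by ∂[p,q] = [q] − [p]. For instance
  ∂bc = c − b.
This gives a 4×4 integer matrix of rank 3; reducing to Smith normal form yields diagonal entries (1,1,1).

Computing H_k = (kernel of ∂_k) / (image of ∂_{k+1}):

  H_0: rank C_0 − rank ∂_1 = 4 − 3 = 1, and the invariant factors of ∂_1 are all 1, so H_0 = Z.
  H_1: rank ker ∂_1 − rank ∂_2 = (4 − 3) − 0 = 1, and there is no ∂_2, so H_1 = Z.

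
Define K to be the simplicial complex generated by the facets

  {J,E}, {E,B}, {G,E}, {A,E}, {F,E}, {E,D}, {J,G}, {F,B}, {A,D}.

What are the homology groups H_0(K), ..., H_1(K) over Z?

H_0 = Z,  H_1 = Z^3.

Take the total order A < B < D < E < F < G < J on the vertex set. Then K (dimension 1) consists of the simplices:

  0-simplices (7): A, B, D, E, F, G, J
  1-simplices (9): AD, AE, BE, BF, DE, EF, EG, EJ, GJ

so the chain groups are C_0 ≅ Z^7, C_1 ≅ Z^9.

Boundary ∂_1: C_1 → C_0 is given by ∂[p,q] = [q] − [p].
As a 7×9 matrix over Z this has rank 6, with invariant factors (1,1,1,1,1,1).

Now H_k = ker ∂_k / im ∂_{k+1}, so:

  H_0: rank C_0 − rank ∂_1 = 7 − 6 = 1, and the invariant factors of ∂_1 are all 1, so H_0 = Z.
  H_1: rank ker ∂_1 − rank ∂_2 = (9 − 6) − 0 = 3, and there is no ∂_2, so H_1 = Z^3.

As a check, the Euler characteristic is 7 − 9 = -2, which agrees with 1 − 3 = -2.
(K is a triangulation of a wedge of 3 circles.)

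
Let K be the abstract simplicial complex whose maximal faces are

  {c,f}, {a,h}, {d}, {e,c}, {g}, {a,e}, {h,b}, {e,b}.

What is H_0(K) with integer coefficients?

Order the vertices as a < b < c < d < e < f < g < h. Listing each simplex with vertices in this order, K has dimension 1 with simplices:

  0-simplices (8): a, b, c, d, e, f, g, h
  1-simplices (6): ae, ah, be, bh, ce, cf

so the chain groups are C_0 ≅ Z^8, C_1 ≅ Z^6.

∂_1: C_1 → C_0 sends each edge [p,q] (with p < q) to q − p. For instance
  ∂be = e − b.
The resulting 8×6 matrix has rank 5, and its Smith normal form has invariant factors (1,1,1,1,1).

Now H_k = ker ∂_k / im ∂_{k+1}, so:

  H_0: rank C_0 − rank ∂_1 = 8 − 5 = 3, and the invariant factors of ∂_1 are all 1, so H_0 = Z^3.

H_0 = Z^3.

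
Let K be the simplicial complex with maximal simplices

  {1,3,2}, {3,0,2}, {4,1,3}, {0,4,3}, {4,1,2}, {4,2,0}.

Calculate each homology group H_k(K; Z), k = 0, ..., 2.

Fix the vertex order 0 < 1 < 2 < 3 < 4 and write every simplex with vertices in increasing order. Then dim K = 2 and the simplices of K are:

  0-simplices (5): [0], [1], [2], [3], [4]
  1-simplices (9): [0,2], [0,3], [0,4], [1,2], [1,3], [1,4], [2,3], [2,4], [3,4]
  2-simplices (6): [0,2,3], [0,2,4], [0,3,4], [1,2,3], [1,2,4], [1,3,4]

so the chain groups are C_0 ≅ Z^5, C_1 ≅ Z^9, C_2 ≅ Z^6.

Boundary ∂_1: C_1 → C_0 is given by ∂[p,q] = [q] − [p]. For instance
  ∂[0,3] = [3] − [0].
This gives a 5×9 integer matrix of rank 4; reducing to Smith normal form yields diagonal entries (1,1,1,1).

The boundary map ∂_2: C_2 → C_1 maps a triangle to the signed sum of its edges. For instance
  ∂[0,3,4] = [3,4] − [0,4] + [0,3],
  ∂[1,2,3] = [2,3] − [1,3] + [1,2].
This gives a 9×6 integer matrix of rank 5; reducing to Smith normal form yields diagonal entries (1,1,1,1,1).

From H_k ≅ ker(∂_k) / im(∂_{k+1}) we obtain:

  H_0: rank C_0 − rank ∂_1 = 5 − 4 = 1, and the invariant factors of ∂_1 are all 1, so H_0 = Z.
  H_1: rank ker ∂_1 − rank ∂_2 = (9 − 4) − 5 = 0, and the invariant factors of ∂_2 are all 1, so H_1 = 0.
  H_2: rank ker ∂_2 − rank ∂_3 = (6 − 5) − 0 = 1, and there is no ∂_3, so H_2 = Z.

(K is a triangulation of the 2-sphere S^2.)

H_0 = Z,  H_1 = 0,  H_2 = Z.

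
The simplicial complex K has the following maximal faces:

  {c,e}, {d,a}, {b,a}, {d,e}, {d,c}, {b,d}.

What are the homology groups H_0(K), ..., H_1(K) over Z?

H_0 ≅ Z,  H_1 ≅ Z^2.

K has 5 vertices, 6 edges.
rank ∂_0 = 0, rank ∂_1 = 4 ⇒ b_0 = 5 − 0 − 4 = 1; all invariant factors of ∂_1 are 1 so no torsion. So H_0 = Z.
rank ∂_1 = 4, rank ∂_2 = 0 ⇒ b_1 = 6 − 4 − 0 = 2. So H_1 = Z^2.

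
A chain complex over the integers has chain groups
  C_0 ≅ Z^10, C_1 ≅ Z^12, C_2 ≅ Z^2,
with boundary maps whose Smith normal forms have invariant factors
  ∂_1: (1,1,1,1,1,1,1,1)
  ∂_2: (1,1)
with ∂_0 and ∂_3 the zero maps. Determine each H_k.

H_0 ≅ Z^2,  H_1 ≅ Z^2,  H_2 = 0.

H_0: b_0 = 10 − 0 − 8 = 2; torsion from ∂_1 factors > 1: none. So H_0 ≅ Z^2.
H_1: b_1 = 12 − 8 − 2 = 2; torsion from ∂_2 factors > 1: none. So H_1 ≅ Z^2.
H_2: b_2 = 2 − 2 − 0 = 0; torsion from ∂_3 factors > 1: none. So H_2 ≅ 0.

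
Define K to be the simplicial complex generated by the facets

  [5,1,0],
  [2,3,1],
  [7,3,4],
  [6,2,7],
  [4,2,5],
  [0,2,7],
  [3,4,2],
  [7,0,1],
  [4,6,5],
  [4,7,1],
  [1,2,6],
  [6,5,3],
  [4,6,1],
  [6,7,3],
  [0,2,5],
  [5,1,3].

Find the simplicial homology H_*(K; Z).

H_0 ≅ Z,  H_1 ≅ Z^2,  H_2 ≅ Z.

Take the total order 0 < 1 < 2 < 3 < 4 < 5 < 6 < 7 on the vertex set. Then K (dimension 2) consists of the simplices:

  0-simplices (8): [0], [1], [2], [3], [4], [5], [6], [7]
  1-simplices (24): (24 of them)
  2-simplices (16): [0,1,5], [0,1,7], [0,2,5], [0,2,7], [1,2,3], [1,2,6], [1,3,5], [1,4,6], [1,4,7], [2,3,4], [2,4,5], [2,6,7], [3,4,7], [3,5,6], [3,6,7], [4,5,6]

Hence C_0 ≅ Z^8, C_1 ≅ Z^24, C_2 ≅ Z^16.

Boundary ∂_1: C_1 → C_0 sends each edge [p,q] (with p < q) to q − p.
The resulting 8×24 matrix has rank 7, and its Smith normal form has invariant factors (1,1,1,1,1,1,1).

Boundary ∂_2: C_2 → C_1 sends each 2-simplex [p,q,r] to [q,r] − [p,r] + [p,q]. For instance
  ∂[2,3,4] = [3,4] − [2,4] + [2,3],
  ∂[1,4,7] = [4,7] − [1,7] + [1,4].
As a 24×16 matrix over Z this has rank 15, with invariant factors (1,1,1,1,1,1,1,1,1,1,1,1,1,1,1).

Now H_k = ker ∂_k / im ∂_{k+1}, so:

  H_0: rank C_0 − rank ∂_1 = 8 − 7 = 1, and the invariant factors of ∂_1 are all 1, so H_0 ≅ Z.
  H_1: rank ker ∂_1 − rank ∂_2 = (24 − 7) − 15 = 2, and the invariant factors of ∂_2 are all 1, so H_1 ≅ Z^2.
  H_2: rank ker ∂_2 − rank ∂_3 = (16 − 15) − 0 = 1, and there is no ∂_3, so H_2 ≅ Z.

(K is a triangulation of the torus T^2.)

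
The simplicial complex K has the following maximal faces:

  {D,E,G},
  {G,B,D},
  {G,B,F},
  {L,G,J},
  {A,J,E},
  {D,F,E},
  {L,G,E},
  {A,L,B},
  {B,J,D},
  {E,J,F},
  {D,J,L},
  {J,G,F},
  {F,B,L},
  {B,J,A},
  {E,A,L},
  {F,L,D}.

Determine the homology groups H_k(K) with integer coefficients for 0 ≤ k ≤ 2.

H_0 ≅ Z,  H_1 ≅ Z^2,  H_2 ≅ Z.

K has 8 vertices, 24 edges, 16 triangles.
rank ∂_0 = 0, rank ∂_1 = 7 ⇒ b_0 = 8 − 0 − 7 = 1; all invariant factors of ∂_1 are 1 so no torsion. So H_0 = Z.
rank ∂_1 = 7, rank ∂_2 = 15 ⇒ b_1 = 24 − 7 − 15 = 2; all invariant factors of ∂_2 are 1 so no torsion. So H_1 = Z^2.
rank ∂_2 = 15, rank ∂_3 = 0 ⇒ b_2 = 16 − 15 − 0 = 1. So H_2 = Z.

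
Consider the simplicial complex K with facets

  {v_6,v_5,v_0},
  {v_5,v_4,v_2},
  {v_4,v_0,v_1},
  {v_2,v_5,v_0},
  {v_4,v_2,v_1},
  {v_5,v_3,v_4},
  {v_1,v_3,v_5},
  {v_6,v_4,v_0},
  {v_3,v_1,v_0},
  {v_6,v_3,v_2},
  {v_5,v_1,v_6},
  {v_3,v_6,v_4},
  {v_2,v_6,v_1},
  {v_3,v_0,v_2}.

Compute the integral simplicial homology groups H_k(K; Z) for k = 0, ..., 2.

H_0 ≅ Z,  H_1 ≅ Z^2,  H_2 ≅ Z.

Order the vertices as v_0 < v_1 < v_2 < v_3 < v_4 < v_5 < v_6. Listing each simplex with vertices in this order, K has dimension 2 with simplices:

  0-simplices (7): [v_0], [v_1], [v_2], [v_3], [v_4], [v_5], [v_6]
  1-simplices (21): (21 of them)
  2-simplices (14): (14 of them)

giving chain groups C_0 ≅ Z^7, C_1 ≅ Z^21, C_2 ≅ Z^14.

Boundary ∂_1: C_1 → C_0 maps an edge to its endpoints' difference, ∂[p,q] = q − p.
The 7×21 boundary matrix has rank 6 and Smith normal form diag(1,1,1,1,1,1).

The boundary map ∂_2: C_2 → C_1 acts by ∂[p,q,r] = [q,r] − [p,r] + [p,q]. For instance
  ∂[v_2,v_3,v_6] = [v_3,v_6] − [v_2,v_6] + [v_2,v_3],
  ∂[v_0,v_4,v_6] = [v_4,v_6] − [v_0,v_6] + [v_0,v_4].
The 21×14 boundary matrix has rank 13 and Smith normal form diag(1,1,1,1,1,1,1,1,1,1,1,1,1).

From H_k ≅ ker(∂_k) / im(∂_{k+1}) we obtain:

  H_0: rank C_0 − rank ∂_1 = 7 − 6 = 1, and the invariant factors of ∂_1 are all 1, so H_0 ≅ Z.
  H_1: rank ker ∂_1 − rank ∂_2 = (21 − 6) − 13 = 2, and the invariant factors of ∂_2 are all 1, so H_1 ≅ Z^2.
  H_2: rank ker ∂_2 − rank ∂_3 = (14 − 13) − 0 = 1, and there is no ∂_3, so H_2 ≅ Z.

As a check, the Euler characteristic is 7 − 21 + 14 = 0, which agrees with 1 − 2 + 1 = 0.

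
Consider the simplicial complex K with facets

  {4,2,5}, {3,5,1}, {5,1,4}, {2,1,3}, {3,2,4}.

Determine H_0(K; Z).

H_0 = Z.

Order the vertices as 1 < 2 < 3 < 4 < 5. Listing each simplex with vertices in this order, K has dimension 2 with simplices:

  0-simplices (5): [1], [2], [3], [4], [5]
  1-simplices (10): [1,2], [1,3], [1,4], [1,5], [2,3], [2,4], [2,5], [3,4], [3,5], [4,5]
  2-simplices (5): [1,2,3], [1,3,5], [1,4,5], [2,3,4], [2,4,5]

so the chain groups are C_0 ≅ Z^5, C_1 ≅ Z^10, C_2 ≅ Z^5.

The boundary map ∂_1: C_1 → C_0 is given by ∂[p,q] = [q] − [p]. For instance
  ∂[3,4] = [4] − [3].
The resulting 5×10 matrix has rank 4, and its Smith normal form has invariant factors (1,1,1,1).

∂_2: C_2 → C_1 maps a triangle to the signed sum of its edges. For instance
  ∂[2,3,4] = [3,4] − [2,4] + [2,3],
  ∂[1,4,5] = [4,5] − [1,5] + [1,4].
This gives a 10×5 integer matrix of rank 5; reducing to Smith normal form yields diagonal entries (1,1,1,1,1).

Computing H_k = (kernel of ∂_k) / (image of ∂_{k+1}):

  H_0: rank C_0 − rank ∂_1 = 5 − 4 = 1, and the invariant factors of ∂_1 are all 1, so H_0 = Z.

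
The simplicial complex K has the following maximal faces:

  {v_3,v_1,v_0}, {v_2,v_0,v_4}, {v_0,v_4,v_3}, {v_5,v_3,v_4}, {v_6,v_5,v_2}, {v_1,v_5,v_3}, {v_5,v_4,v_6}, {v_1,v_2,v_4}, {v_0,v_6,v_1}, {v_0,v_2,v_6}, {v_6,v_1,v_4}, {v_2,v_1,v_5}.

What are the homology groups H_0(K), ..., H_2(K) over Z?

H_0 ≅ Z,  H_1 ≅ Z/2Z,  H_2 = 0.

K has 7 vertices, 18 edges, 12 triangles.
rank ∂_0 = 0, rank ∂_1 = 6 ⇒ b_0 = 7 − 0 − 6 = 1; all invariant factors of ∂_1 are 1 so no torsion. So H_0 = Z.
rank ∂_1 = 6, rank ∂_2 = 12 ⇒ b_1 = 18 − 6 − 12 = 0; ∂_2 has invariant factor(s) [2] giving torsion. So H_1 = Z/2Z.
rank ∂_2 = 12, rank ∂_3 = 0 ⇒ b_2 = 12 − 12 − 0 = 0. So H_2 = 0.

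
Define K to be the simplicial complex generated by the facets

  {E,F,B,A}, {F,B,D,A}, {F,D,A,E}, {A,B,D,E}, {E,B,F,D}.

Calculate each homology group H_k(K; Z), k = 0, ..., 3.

H_0 ≅ Z,  H_1 = 0,  H_2 = 0,  H_3 ≅ Z.

Order the vertices as A < B < D < E < F. Listing each simplex with vertices in this order, K has dimension 3 with simplices:

  0-simplices (5): A, B, D, E, F
  1-simplices (10): AB, AD, AE, AF, BD, BE, BF, DE, DF, EF
  2-simplices (10): ABD, ABE, ABF, ADE, ADF, AEF, BDE, BDF, BEF, DEF
  3-simplices (5): ABDE, ABDF, ABEF, ADEF, BDEF

giving chain groups C_0 ≅ Z^5, C_1 ≅ Z^10, C_2 ≅ Z^10, C_3 ≅ Z^5.

Boundary ∂_1: C_1 → C_0 is given by ∂[p,q] = [q] − [p]. For instance
  ∂AB = B − A.
The 5×10 boundary matrix has rank 4 and Smith normal form diag(1,1,1,1).

Boundary ∂_2: C_2 → C_1 sends each 2-simplex [p,q,r] to [q,r] − [p,r] + [p,q]. For instance
  ∂ADE = DE − AE + AD,
  ∂AEF = EF − AF + AE.
As a 10×10 matrix over Z this has rank 6, with invariant factors (1,1,1,1,1,1).

Boundary ∂_3: C_3 → C_2 sends each 3-simplex σ to the alternating sum Σ_i (−1)^i (σ with its i-th vertex removed). For instance
  ∂ADEF = DEF − AEF + ADF − ADE,
  ∂ABDF = BDF − ADF + ABF − ABD.
This gives a 10×5 integer matrix of rank 4; reducing to Smith normal form yields diagonal entries (1,1,1,1).

Now H_k = ker ∂_k / im ∂_{k+1}, so:

  H_0: rank C_0 − rank ∂_1 = 5 − 4 = 1, and the invariant factors of ∂_1 are all 1, so H_0 = Z.
  H_1: rank ker ∂_1 − rank ∂_2 = (10 − 4) − 6 = 0, and the invariant factors of ∂_2 are all 1, so H_1 = 0.
  H_2: rank ker ∂_2 − rank ∂_3 = (10 − 6) − 4 = 0, and the invariant factors of ∂_3 are all 1, so H_2 = 0.
  H_3: rank ker ∂_3 − rank ∂_4 = (5 − 4) − 0 = 1, and there is no ∂_4, so H_3 = Z.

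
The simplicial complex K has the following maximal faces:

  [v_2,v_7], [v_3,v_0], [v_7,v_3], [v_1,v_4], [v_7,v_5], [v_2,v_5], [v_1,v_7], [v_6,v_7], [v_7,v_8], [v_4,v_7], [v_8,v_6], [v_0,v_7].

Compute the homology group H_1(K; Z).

Take the total order v_0 < v_1 < v_2 < v_3 < v_4 < v_5 < v_6 < v_7 < v_8 on the vertex set. Then K (dimension 1) consists of the simplices:

  0-simplices (9): [v_0], [v_1], [v_2], [v_3], [v_4], [v_5], [v_6], [v_7], [v_8]
  1-simplices (12): [v_0,v_3], [v_0,v_7], [v_1,v_4], [v_1,v_7], [v_2,v_5], [v_2,v_7], [v_3,v_7], [v_4,v_7], [v_5,v_7], [v_6,v_7], [v_6,v_8], [v_7,v_8]

giving chain groups C_0 ≅ Z^9, C_1 ≅ Z^12.

Boundary ∂_1: C_1 → C_0 maps an edge to its endpoints' difference, ∂[p,q] = q − p. For instance
  ∂[v_5,v_7] = [v_7] − [v_5].
The 9×12 boundary matrix has rank 8 and Smith normal form diag(1,1,1,1,1,1,1,1).

Computing H_k = (kernel of ∂_k) / (image of ∂_{k+1}):

  H_1: rank ker ∂_1 − rank ∂_2 = (12 − 8) − 0 = 4, and there is no ∂_2, so H_1 = Z^4.

H_1 = Z^4.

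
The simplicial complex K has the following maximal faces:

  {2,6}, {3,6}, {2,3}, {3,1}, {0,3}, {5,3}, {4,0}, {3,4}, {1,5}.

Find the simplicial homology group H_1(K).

H_1 ≅ Z^3.

Order the vertices as 0 < 1 < 2 < 3 < 4 < 5 < 6. Listing each simplex with vertices in this order, K has dimension 1 with simplices:

  0-simplices (7): [0], [1], [2], [3], [4], [5], [6]
  1-simplices (9): [0,3], [0,4], [1,3], [1,5], [2,3], [2,6], [3,4], [3,5], [3,6]

so the chain groups are C_0 ≅ Z^7, C_1 ≅ Z^9.

Boundary ∂_1: C_1 → C_0 sends each edge [p,q] (with p < q) to q − p. For instance
  ∂[2,6] = [6] − [2].
The resulting 7×9 matrix has rank 6, and its Smith normal form has invariant factors (1,1,1,1,1,1).

Computing H_k = (kernel of ∂_k) / (image of ∂_{k+1}):

  H_1: rank ker ∂_1 − rank ∂_2 = (9 − 6) − 0 = 3, and there is no ∂_2, so H_1 = Z^3.

(K is a triangulation of a wedge of 3 circles.)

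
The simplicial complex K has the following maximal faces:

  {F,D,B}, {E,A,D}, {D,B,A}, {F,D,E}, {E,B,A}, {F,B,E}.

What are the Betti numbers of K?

Fix the vertex order A < B < D < E < F and write every simplex with vertices in increasing order. Then dim K = 2 and the simplices of K are:

  0-simplices (5): A, B, D, E, F
  1-simplices (9): AB, AD, AE, BD, BE, BF, DE, DF, EF
  2-simplices (6): ABD, ABE, ADE, BDF, BEF, DEF

Hence C_0 ≅ Z^5, C_1 ≅ Z^9, C_2 ≅ Z^6.

Boundary ∂_1: C_1 → C_0 is given by ∂[p,q] = [q] − [p].
The resulting 5×9 matrix has rank 4, and its Smith normal form has invariant factors (1,1,1,1).

Boundary ∂_2: C_2 → C_1 sends each 2-simplex [p,q,r] to [q,r] − [p,r] + [p,q]. For instance
  ∂DEF = EF − DF + DE,
  ∂ADE = DE − AE + AD.
This gives a 9×6 integer matrix of rank 5; reducing to Smith normal form yields diagonal entries (1,1,1,1,1).

Now H_k = ker ∂_k / im ∂_{k+1}, so:

  H_0: rank C_0 − rank ∂_1 = 5 − 4 = 1, and the invariant factors of ∂_1 are all 1, so H_0 ≅ Z.
  H_1: rank ker ∂_1 − rank ∂_2 = (9 − 4) − 5 = 0, and the invariant factors of ∂_2 are all 1, so H_1 ≅ 0.
  H_2: rank ker ∂_2 − rank ∂_3 = (6 − 5) − 0 = 1, and there is no ∂_3, so H_2 ≅ Z.

Hence the Betti numbers are b_0 = 1, b_1 = 0, b_2 = 1.

b_0 = 1, b_1 = 0, b_2 = 1.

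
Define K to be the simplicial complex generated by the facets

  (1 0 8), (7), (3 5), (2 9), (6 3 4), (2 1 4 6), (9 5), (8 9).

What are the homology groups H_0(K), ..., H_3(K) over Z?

H_0 ≅ Z^2,  H_1 ≅ Z^2,  H_2 = 0,  H_3 = 0.

Take the total order 0 < 1 < 2 < 3 < 4 < 5 < 6 < 7 < 8 < 9 on the vertex set. Then K (dimension 3) consists of the simplices:

  0-simplices (10): [0], [1], [2], [3], [4], [5], [6], [7], [8], [9]
  1-simplices (15): [0,1], [0,8], [1,2], [1,4], [1,6], [1,8], [2,4], [2,6], [2,9], [3,4], [3,5], [3,6], [4,6], [5,9], [8,9]
  2-simplices (6): [0,1,8], [1,2,4], [1,2,6], [1,4,6], [2,4,6], [3,4,6]
  3-simplices (1): [1,2,4,6]

so the chain groups are C_0 ≅ Z^10, C_1 ≅ Z^15, C_2 ≅ Z^6, C_3 ≅ Z^1.

Boundary ∂_1: C_1 → C_0 maps an edge to its endpoints' difference, ∂[p,q] = q − p. For instance
  ∂[0,8] = [8] − [0].
As a 10×15 matrix over Z this has rank 8, with invariant factors (1,1,1,1,1,1,1,1).

The boundary map ∂_2: C_2 → C_1 maps a triangle to the signed sum of its edges. For instance
  ∂[2,4,6] = [4,6] − [2,6] + [2,4],
  ∂[1,2,6] = [2,6] − [1,6] + [1,2].
The resulting 15×6 matrix has rank 5, and its Smith normal form has invariant factors (1,1,1,1,1).

Boundary ∂_3: C_3 → C_2 sends each 3-simplex σ to the alternating sum Σ_i (−1)^i (σ with its i-th vertex removed). For instance
  ∂[1,2,4,6] = [2,4,6] − [1,4,6] + [1,2,6] − [1,2,4].
The resulting 6×1 matrix has rank 1, and its Smith normal form has invariant factors (1).

Now H_k = ker ∂_k / im ∂_{k+1}, so:

  H_0: rank C_0 − rank ∂_1 = 10 − 8 = 2, and the invariant factors of ∂_1 are all 1, so H_0 ≅ Z^2.
  H_1: rank ker ∂_1 − rank ∂_2 = (15 − 8) − 5 = 2, and the invariant factors of ∂_2 are all 1, so H_1 ≅ Z^2.
  H_2: rank ker ∂_2 − rank ∂_3 = (6 − 5) − 1 = 0, and the invariant factors of ∂_3 are all 1, so H_2 ≅ 0.
  H_3: rank ker ∂_3 − rank ∂_4 = (1 − 1) − 0 = 0, and there is no ∂_4, so H_3 ≅ 0.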